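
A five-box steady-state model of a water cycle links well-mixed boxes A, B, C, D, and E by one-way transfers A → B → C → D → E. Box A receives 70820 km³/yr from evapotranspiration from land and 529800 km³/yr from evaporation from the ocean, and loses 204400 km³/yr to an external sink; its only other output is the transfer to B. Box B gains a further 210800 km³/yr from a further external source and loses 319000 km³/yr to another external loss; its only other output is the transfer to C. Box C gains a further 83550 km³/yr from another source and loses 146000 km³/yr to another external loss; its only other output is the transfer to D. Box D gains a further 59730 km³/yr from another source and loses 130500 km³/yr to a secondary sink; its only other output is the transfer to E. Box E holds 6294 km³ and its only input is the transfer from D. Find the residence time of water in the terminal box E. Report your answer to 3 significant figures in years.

Box A: F(A→B) = (70820 + 529800) − 204400 = 396220 km³/yr.
Box B: F(B→C) = (396220 + 210800) − 319000 = 288020 km³/yr.
Box C: F(C→D) = (288020 + 83550) − 146000 = 225570 km³/yr.
Box D: F(D→E) = (225570 + 59730) − 130500 = 154800 km³/yr.
Box E throughput = its input = 154800 km³/yr; τ = 6294 / 154800 = 0.04066 yr.

0.0407 yr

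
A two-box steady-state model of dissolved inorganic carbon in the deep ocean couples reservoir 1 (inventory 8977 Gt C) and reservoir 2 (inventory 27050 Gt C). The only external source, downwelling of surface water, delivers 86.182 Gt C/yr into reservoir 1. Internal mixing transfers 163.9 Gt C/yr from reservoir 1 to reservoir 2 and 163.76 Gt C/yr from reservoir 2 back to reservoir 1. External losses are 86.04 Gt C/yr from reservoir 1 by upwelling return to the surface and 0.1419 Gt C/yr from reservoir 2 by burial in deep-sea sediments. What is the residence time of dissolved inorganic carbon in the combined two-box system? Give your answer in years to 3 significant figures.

Treat the two boxes together as one reservoir: the mixing fluxes between them are internal recycling, so τ = ΣM / Σ(external losses).
M_total = 8977 + 27050 = 36027 Gt C.
ΣF_external_out = 86.04 + 0.1419 = 86.182 Gt C/yr.
τ = M_total / ΣF_ext = 36027 / 86.182 = 418.0 yr.

418 yr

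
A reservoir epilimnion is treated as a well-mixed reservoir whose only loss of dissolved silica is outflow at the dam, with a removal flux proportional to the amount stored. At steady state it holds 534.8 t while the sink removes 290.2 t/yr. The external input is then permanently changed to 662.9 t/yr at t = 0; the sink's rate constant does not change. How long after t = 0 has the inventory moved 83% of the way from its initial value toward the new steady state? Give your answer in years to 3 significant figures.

τ = M₀/F₀ = 534.8/290.2 = 1.843 yr.
The remaining gap fraction is e^(−t/τ); 83% covered ⇒ e^(−t/τ) = 0.170.
t = −τ ln(0.170) = 1.843 × 1.772 = 3.265 yr.

3.27 yr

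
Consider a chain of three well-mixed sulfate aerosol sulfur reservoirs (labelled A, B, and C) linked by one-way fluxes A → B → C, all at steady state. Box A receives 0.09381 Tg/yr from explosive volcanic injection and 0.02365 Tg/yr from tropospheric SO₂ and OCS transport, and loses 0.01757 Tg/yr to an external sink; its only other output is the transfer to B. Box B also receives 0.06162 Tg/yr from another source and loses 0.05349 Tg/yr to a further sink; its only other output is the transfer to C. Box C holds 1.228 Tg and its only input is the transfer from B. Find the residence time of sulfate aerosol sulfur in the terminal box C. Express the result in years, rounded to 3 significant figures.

Box A: F(A→B) = (0.09381 + 0.02365) − 0.01757 = 0.099890 Tg/yr.
Box B: F(B→C) = (0.099890 + 0.06162) − 0.05349 = 0.10802 Tg/yr.
Box C throughput = its input = 0.10802 Tg/yr; τ = 1.228 / 0.10802 = 11.37 yr.

11.4 yr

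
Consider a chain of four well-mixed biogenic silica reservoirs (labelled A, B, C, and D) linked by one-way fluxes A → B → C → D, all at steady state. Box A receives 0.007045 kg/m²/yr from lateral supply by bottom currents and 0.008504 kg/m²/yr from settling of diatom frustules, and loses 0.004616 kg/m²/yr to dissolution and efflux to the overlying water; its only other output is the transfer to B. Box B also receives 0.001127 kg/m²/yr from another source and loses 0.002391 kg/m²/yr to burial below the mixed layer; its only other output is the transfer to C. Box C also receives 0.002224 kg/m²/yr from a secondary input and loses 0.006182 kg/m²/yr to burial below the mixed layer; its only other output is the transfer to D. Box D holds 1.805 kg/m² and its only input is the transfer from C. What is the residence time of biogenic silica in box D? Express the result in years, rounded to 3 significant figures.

316 yr

Box A: F(A→B) = (0.007045 + 0.008504) − 0.004616 = 0.010933 kg/m²/yr.
Box B: F(B→C) = (0.010933 + 0.001127) − 0.002391 = 0.0096690 kg/m²/yr.
Box C: F(C→D) = (0.0096690 + 0.002224) − 0.006182 = 0.0057110 kg/m²/yr.
Box D throughput = its input = 0.0057110 kg/m²/yr; τ = 1.805 / 0.0057110 = 316.1 yr.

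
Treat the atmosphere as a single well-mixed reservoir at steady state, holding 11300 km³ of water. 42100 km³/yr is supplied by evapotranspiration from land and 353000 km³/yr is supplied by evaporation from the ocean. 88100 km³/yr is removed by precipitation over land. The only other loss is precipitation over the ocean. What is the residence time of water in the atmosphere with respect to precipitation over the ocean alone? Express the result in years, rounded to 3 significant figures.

0.0368 yr

At steady state ΣF_in = ΣF_out.
ΣF_in = 42100 + 353000 = 395100 km³/yr.
Precipitation over the ocean flux = ΣF_in − (88100) = 395100 − 88100 = 307000 km³/yr.
τ = M / F = 11300 / 307000 = 0.03681 yr.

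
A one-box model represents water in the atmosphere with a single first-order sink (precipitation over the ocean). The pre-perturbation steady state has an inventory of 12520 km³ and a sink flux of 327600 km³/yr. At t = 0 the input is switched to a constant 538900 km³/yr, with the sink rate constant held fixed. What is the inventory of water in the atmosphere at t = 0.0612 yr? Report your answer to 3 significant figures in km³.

Residence time τ = M₀/F₀ = 0.03822 yr. The eventual steady state is M_∞ = M₀·(F₁/F₀) = 12520 × 538900/327600 = 20595 km³.
The anomaly ΔM(t) = M(t) − M_∞ decays as ΔM₀·e^(−t/τ) with ΔM₀ = 12520 − 20595 = −8075 km³.
At t = 0.0612 yr, e^(−t/τ) = e^(−1.601) = 0.2016, so ΔM = −1628 km³ and M = 20595 − 1628 = 18967 km³.

19000 km³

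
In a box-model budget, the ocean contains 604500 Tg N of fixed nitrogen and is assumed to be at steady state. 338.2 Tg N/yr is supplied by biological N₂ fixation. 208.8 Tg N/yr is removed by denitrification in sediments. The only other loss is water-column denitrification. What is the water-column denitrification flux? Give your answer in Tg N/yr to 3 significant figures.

129 Tg N/yr

At steady state ΣF_in = ΣF_out.
ΣF_in = 338.20 Tg N/yr.
Water-column denitrification flux = ΣF_in − (208.8) = 338.20 − 208.8 = 129.4 Tg N/yr.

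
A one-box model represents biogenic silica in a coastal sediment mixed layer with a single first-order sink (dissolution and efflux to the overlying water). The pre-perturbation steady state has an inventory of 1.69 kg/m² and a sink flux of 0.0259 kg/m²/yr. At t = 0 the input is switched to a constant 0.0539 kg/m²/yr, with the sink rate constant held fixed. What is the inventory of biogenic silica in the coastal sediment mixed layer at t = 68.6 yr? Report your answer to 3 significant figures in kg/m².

The sink rate constant is k = F₀/M₀ = 0.0259/1.69 = 0.01533 yr⁻¹.
Solving dM/dt = F₁ − kM with M(0) = M₀ gives M(t) = F₁/k + (M₀ − F₁/k)·e^(−kt).
F₁/k = 0.0539/0.01533 = 3.5170 kg/m²; kt = 0.01533 × 68.6 = 1.051, e^(−kt) = 0.3495.
M(68.6) = 3.5170 + (1.69 − 3.5170) × 0.3495 = 3.5170 − 0.6385 = 2.8785 kg/m².

2.88 kg/m²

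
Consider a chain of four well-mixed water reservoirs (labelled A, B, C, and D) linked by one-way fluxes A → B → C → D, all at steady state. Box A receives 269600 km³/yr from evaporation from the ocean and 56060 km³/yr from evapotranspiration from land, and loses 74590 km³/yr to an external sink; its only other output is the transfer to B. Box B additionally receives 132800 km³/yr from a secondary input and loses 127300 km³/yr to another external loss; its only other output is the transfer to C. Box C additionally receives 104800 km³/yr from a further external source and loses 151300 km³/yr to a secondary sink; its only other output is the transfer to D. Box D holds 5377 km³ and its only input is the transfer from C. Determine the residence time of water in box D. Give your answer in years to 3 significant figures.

0.0256 yr

Box A: F(A→B) = (269600 + 56060) − 74590 = 251070 km³/yr.
Box B: F(B→C) = (251070 + 132800) − 127300 = 256570 km³/yr.
Box C: F(C→D) = (256570 + 104800) − 151300 = 210070 km³/yr.
Box D throughput = its input = 210070 km³/yr; τ = 5377 / 210070 = 0.02560 yr.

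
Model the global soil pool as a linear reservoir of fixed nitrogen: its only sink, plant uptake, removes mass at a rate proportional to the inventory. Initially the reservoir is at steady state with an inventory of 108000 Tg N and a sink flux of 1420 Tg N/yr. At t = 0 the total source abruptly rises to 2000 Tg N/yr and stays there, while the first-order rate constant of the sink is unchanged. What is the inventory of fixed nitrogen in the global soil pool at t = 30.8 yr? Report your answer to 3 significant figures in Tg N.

123000 Tg N

τ = M₀/F₀ = 108000/1420 = 76.06 yr; rate constant k = 1/τ.
New steady state M_∞ = F₁/k = F₁·τ = 2000 × 76.06 = 152110 Tg N.
M(t) = M_∞ + (M₀ − M_∞)·e^(−t/τ); t/τ = 30.8/76.06 = 0.4050, so e^(−t/τ) = 0.6670.
M(t) = 152110 − 44110 × 0.6670 = 122690 Tg N.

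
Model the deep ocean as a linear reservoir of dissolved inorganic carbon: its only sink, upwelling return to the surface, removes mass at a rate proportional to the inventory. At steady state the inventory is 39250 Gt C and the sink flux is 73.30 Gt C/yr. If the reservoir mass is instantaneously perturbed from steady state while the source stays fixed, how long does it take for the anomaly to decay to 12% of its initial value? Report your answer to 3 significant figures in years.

1140 yr

For a linear reservoir the anomaly decays as exp(−t/τ) with τ = M/F = 39250/73.30 = 535.5 yr.
exp(−t/τ) = 0.12 ⇒ t = −τ ln(0.12) = 535.5 × 2.120 = 1135 yr.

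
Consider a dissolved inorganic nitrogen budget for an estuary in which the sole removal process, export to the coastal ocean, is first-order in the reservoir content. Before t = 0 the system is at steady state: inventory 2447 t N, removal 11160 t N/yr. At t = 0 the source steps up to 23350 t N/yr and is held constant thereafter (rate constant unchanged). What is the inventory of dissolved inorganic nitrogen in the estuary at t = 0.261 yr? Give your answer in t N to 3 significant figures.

τ = M₀/F₀ = 2447/11160 = 0.2193 yr; rate constant k = 1/τ.
New steady state M_∞ = F₁/k = F₁·τ = 23350 × 0.2193 = 5119.8 t N.
M(t) = M_∞ + (M₀ − M_∞)·e^(−t/τ); t/τ = 0.261/0.2193 = 1.190, so e^(−t/τ) = 0.3041.
M(t) = 5119.8 − 2673 × 0.3041 = 4307.0 t N.

4310 t N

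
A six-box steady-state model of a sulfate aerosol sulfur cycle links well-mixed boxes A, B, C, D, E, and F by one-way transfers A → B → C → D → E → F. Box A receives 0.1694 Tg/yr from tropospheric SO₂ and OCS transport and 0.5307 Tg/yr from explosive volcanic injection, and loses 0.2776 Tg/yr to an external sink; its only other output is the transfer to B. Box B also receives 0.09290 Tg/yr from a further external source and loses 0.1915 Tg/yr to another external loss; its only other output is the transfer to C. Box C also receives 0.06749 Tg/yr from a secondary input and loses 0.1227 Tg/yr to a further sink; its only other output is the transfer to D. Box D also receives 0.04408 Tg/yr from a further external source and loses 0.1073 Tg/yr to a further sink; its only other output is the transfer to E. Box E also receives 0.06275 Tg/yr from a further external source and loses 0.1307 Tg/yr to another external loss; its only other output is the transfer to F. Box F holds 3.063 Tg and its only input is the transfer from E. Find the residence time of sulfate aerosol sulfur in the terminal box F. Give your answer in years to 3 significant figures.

Box A: F(A→B) = (0.1694 + 0.5307) − 0.2776 = 0.42250 Tg/yr.
Box B: F(B→C) = (0.42250 + 0.09290) − 0.1915 = 0.32390 Tg/yr.
Box C: F(C→D) = (0.32390 + 0.06749) − 0.1227 = 0.26869 Tg/yr.
Box D: F(D→E) = (0.26869 + 0.04408) − 0.1073 = 0.20547 Tg/yr.
Box E: F(E→F) = (0.20547 + 0.06275) − 0.1307 = 0.13752 Tg/yr.
Box F throughput = its input = 0.13752 Tg/yr; τ = 3.063 / 0.13752 = 22.27 yr.

22.3 yr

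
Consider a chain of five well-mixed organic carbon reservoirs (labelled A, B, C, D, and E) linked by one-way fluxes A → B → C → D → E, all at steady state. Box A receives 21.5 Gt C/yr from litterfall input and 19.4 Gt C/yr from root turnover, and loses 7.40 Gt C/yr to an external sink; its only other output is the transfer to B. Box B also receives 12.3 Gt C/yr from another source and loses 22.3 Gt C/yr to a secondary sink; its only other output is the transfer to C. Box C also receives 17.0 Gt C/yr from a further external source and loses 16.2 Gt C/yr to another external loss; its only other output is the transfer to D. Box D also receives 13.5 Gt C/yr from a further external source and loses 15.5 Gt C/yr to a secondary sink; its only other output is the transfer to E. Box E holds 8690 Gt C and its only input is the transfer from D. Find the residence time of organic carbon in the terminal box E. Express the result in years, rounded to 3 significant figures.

390 yr

Box A: F(A→B) = (21.5 + 19.4) − 7.40 = 33.500 Gt C/yr.
Box B: F(B→C) = (33.500 + 12.3) − 22.3 = 23.500 Gt C/yr.
Box C: F(C→D) = (23.500 + 17.0) − 16.2 = 24.300 Gt C/yr.
Box D: F(D→E) = (24.300 + 13.5) − 15.5 = 22.300 Gt C/yr.
Box E throughput = its input = 22.300 Gt C/yr; τ = 8690 / 22.300 = 389.7 yr.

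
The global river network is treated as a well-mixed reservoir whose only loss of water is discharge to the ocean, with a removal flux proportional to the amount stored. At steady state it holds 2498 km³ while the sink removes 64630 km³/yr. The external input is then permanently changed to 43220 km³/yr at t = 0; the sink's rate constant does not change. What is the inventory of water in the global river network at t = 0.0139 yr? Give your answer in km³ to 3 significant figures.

The sink rate constant is k = F₀/M₀ = 64630/2498 = 25.87 yr⁻¹.
Solving dM/dt = F₁ − kM with M(0) = M₀ gives M(t) = F₁/k + (M₀ − F₁/k)·e^(−kt).
F₁/k = 43220/25.87 = 1670.5 km³; kt = 25.87 × 0.0139 = 0.3596, e^(−kt) = 0.6979.
M(0.0139) = 1670.5 + (2498 − 1670.5) × 0.6979 = 1670.5 + 577.5 = 2248.0 km³.

2250 km³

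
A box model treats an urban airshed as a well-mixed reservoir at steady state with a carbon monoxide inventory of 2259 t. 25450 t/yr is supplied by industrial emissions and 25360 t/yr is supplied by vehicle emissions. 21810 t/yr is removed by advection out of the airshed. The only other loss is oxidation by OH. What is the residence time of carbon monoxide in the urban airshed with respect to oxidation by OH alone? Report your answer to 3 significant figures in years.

At steady state ΣF_in = ΣF_out.
ΣF_in = 25450 + 25360 = 50810 t/yr.
Oxidation by OH flux = ΣF_in − (21810) = 50810 − 21810 = 29000 t/yr.
τ = M / F = 2259 / 29000 = 0.07790 yr.

0.0779 yr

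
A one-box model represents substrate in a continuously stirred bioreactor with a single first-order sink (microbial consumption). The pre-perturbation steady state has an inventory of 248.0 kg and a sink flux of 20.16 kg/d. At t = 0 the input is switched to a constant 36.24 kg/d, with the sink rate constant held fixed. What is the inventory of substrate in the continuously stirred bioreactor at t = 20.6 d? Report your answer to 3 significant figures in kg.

409 kg

Residence time τ = M₀/F₀ = 12.30 d. The eventual steady state is M_∞ = M₀·(F₁/F₀) = 248.0 × 36.24/20.16 = 445.81 kg.
The anomaly ΔM(t) = M(t) − M_∞ decays as ΔM₀·e^(−t/τ) with ΔM₀ = 248.0 − 445.81 = −197.8 kg.
At t = 20.6 d, e^(−t/τ) = e^(−1.675) = 0.1874, so ΔM = −37.07 kg and M = 445.81 − 37.07 = 408.74 kg.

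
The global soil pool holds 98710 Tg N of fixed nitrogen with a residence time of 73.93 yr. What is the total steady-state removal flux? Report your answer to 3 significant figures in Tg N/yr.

F = M / τ = 98710 / 73.93 = 1335 Tg N/yr.

1340 Tg N/yr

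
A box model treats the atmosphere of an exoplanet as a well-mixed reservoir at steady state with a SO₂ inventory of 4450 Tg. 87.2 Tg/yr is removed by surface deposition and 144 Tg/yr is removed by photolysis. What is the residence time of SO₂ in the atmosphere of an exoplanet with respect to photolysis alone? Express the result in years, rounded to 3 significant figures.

Residence time with respect to a single sink: τ = M / F_sink.
τ = 4450 / 144 = 30.90 yr.

30.9 yr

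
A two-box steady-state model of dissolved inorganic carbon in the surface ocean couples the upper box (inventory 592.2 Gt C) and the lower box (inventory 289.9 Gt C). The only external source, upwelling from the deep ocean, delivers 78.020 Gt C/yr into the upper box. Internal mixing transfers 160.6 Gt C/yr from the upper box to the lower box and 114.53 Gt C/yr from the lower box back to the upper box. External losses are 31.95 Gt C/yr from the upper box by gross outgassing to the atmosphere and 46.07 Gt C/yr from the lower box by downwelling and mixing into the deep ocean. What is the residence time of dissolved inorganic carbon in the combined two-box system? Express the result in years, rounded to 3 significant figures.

11.3 yr

Treat the two boxes together as one reservoir: the mixing fluxes between them are internal recycling, so τ = ΣM / Σ(external losses).
M_total = 592.2 + 289.9 = 882.10 Gt C.
ΣF_external_out = 31.95 + 46.07 = 78.020 Gt C/yr.
τ = M_total / ΣF_ext = 882.10 / 78.020 = 11.31 yr.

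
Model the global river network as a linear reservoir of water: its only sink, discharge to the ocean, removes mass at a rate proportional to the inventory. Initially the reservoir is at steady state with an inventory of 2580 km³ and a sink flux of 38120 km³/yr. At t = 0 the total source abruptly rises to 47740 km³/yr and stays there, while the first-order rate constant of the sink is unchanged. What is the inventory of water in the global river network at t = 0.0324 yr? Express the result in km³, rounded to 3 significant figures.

2830 km³

The sink rate constant is k = F₀/M₀ = 38120/2580 = 14.78 yr⁻¹.
Solving dM/dt = F₁ − kM with M(0) = M₀ gives M(t) = F₁/k + (M₀ − F₁/k)·e^(−kt).
F₁/k = 47740/14.78 = 3231.1 km³; kt = 14.78 × 0.0324 = 0.4787, e^(−kt) = 0.6196.
M(0.0324) = 3231.1 + (2580 − 3231.1) × 0.6196 = 3231.1 − 403.4 = 2827.7 km³.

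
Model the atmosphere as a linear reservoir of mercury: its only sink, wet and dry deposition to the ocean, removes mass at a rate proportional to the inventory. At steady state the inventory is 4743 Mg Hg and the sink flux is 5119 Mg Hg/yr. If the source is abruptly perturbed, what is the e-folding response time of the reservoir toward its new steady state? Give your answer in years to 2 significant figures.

0.93 yr

For a linear reservoir the response time equals the residence time τ = M/F.
τ = 4743 / 5119 = 0.9265 yr.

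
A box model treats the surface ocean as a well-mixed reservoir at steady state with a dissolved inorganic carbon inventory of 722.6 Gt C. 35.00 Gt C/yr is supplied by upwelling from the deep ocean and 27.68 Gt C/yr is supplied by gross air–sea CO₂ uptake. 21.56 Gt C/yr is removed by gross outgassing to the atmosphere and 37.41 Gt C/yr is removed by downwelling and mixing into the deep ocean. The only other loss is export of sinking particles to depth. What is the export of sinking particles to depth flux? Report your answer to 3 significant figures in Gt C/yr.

3.71 Gt C/yr

At steady state ΣF_in = ΣF_out.
ΣF_in = 35.00 + 27.68 = 62.680 Gt C/yr.
Export of sinking particles to depth flux = ΣF_in − (21.56 + 37.41) = 62.680 − 58.97 = 3.710 Gt C/yr.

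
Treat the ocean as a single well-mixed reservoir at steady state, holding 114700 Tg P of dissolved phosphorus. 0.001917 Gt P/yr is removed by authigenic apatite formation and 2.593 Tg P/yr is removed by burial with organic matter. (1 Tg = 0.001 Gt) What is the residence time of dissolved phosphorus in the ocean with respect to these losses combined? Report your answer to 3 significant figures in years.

25400 yr

Convert the authigenic apatite formation flux: 0.001917 Gt P/yr = 1.917 Tg P/yr.
Total removal = 1.917 + 2.593 = 4.5100 Tg P/yr.
τ = M / ΣF_out = 114700 / 4.5100 = 25430 yr.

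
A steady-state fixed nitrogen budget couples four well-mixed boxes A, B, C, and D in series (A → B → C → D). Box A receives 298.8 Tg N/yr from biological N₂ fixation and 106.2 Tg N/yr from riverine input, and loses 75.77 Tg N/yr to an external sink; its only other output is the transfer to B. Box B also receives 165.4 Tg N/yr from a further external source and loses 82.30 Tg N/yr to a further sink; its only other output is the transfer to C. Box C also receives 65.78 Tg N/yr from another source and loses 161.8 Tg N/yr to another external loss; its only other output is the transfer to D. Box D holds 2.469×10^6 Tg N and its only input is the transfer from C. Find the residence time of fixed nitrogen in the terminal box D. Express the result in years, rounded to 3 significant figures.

Box A: F(A→B) = (298.8 + 106.2) − 75.77 = 329.23 Tg N/yr.
Box B: F(B→C) = (329.23 + 165.4) − 82.30 = 412.33 Tg N/yr.
Box C: F(C→D) = (412.33 + 65.78) − 161.8 = 316.31 Tg N/yr.
Box D throughput = its input = 316.31 Tg N/yr; τ = 2.469×10^6 / 316.31 = 7806 yr.

7810 yr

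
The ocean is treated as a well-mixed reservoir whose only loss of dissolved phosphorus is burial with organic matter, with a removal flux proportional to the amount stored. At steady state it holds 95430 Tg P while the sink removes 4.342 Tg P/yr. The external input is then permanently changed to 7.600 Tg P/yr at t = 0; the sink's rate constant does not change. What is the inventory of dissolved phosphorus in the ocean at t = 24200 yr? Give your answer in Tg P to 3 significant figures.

143000 Tg P

Residence time τ = M₀/F₀ = 21980 yr. The eventual steady state is M_∞ = M₀·(F₁/F₀) = 95430 × 7.600/4.342 = 167040 Tg P.
The anomaly ΔM(t) = M(t) − M_∞ decays as ΔM₀·e^(−t/τ) with ΔM₀ = 95430 − 167040 = −71610 Tg P.
At t = 24200 yr, e^(−t/τ) = e^(−1.101) = 0.3325, so ΔM = −23810 Tg P and M = 167040 − 23810 = 143230 Tg P.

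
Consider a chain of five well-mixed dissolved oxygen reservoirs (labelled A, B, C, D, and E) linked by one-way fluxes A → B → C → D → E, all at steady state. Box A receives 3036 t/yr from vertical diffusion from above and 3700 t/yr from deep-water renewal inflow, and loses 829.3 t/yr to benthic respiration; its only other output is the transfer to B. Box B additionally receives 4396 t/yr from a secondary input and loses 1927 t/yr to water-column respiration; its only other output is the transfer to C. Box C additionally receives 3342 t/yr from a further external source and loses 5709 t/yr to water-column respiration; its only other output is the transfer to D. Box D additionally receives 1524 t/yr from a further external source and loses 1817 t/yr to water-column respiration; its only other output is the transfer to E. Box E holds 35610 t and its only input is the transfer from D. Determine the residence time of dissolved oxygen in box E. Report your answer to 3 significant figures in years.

6.23 yr

Box A: F(A→B) = (3036 + 3700) − 829.3 = 5906.7 t/yr.
Box B: F(B→C) = (5906.7 + 4396) − 1927 = 8375.7 t/yr.
Box C: F(C→D) = (8375.7 + 3342) − 5709 = 6008.7 t/yr.
Box D: F(D→E) = (6008.7 + 1524) − 1817 = 5715.7 t/yr.
Box E throughput = its input = 5715.7 t/yr; τ = 35610 / 5715.7 = 6.230 yr.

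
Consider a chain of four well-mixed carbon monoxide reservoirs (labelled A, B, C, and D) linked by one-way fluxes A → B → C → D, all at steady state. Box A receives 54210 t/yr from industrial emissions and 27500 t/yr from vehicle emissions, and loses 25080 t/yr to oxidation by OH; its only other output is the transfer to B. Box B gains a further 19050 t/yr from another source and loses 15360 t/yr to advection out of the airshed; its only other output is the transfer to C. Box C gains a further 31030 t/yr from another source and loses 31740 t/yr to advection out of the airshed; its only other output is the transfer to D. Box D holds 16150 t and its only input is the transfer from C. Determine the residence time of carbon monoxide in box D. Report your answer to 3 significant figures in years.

0.271 yr

Box A: F(A→B) = (54210 + 27500) − 25080 = 56630 t/yr.
Box B: F(B→C) = (56630 + 19050) − 15360 = 60320 t/yr.
Box C: F(C→D) = (60320 + 31030) − 31740 = 59610 t/yr.
Box D throughput = its input = 59610 t/yr; τ = 16150 / 59610 = 0.2709 yr.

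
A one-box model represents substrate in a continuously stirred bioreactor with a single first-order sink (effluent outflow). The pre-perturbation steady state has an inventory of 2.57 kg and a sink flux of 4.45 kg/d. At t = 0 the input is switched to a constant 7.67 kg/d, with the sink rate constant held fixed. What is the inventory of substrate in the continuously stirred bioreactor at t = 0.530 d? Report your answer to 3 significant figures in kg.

Residence time τ = M₀/F₀ = 0.5775 d. The eventual steady state is M_∞ = M₀·(F₁/F₀) = 2.57 × 7.67/4.45 = 4.4296 kg.
The anomaly ΔM(t) = M(t) − M_∞ decays as ΔM₀·e^(−t/τ) with ΔM₀ = 2.57 − 4.4296 = −1.860 kg.
At t = 0.530 d, e^(−t/τ) = e^(−0.9177) = 0.3994, so ΔM = −0.7428 kg and M = 4.4296 − 0.7428 = 3.6868 kg.

3.69 kg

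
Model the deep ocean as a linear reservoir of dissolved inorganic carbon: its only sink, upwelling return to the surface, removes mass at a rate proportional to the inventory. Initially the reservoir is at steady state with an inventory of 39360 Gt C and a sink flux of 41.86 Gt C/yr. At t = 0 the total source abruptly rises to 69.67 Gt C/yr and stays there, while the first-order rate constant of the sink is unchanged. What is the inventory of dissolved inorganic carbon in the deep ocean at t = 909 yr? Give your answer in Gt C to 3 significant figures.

55600 Gt C

τ = M₀/F₀ = 39360/41.86 = 940.3 yr; rate constant k = 1/τ.
New steady state M_∞ = F₁/k = F₁·τ = 69.67 × 940.3 = 65509 Gt C.
M(t) = M_∞ + (M₀ − M_∞)·e^(−t/τ); t/τ = 909/940.3 = 0.9667, so e^(−t/τ) = 0.3803.
M(t) = 65509 − 26150 × 0.3803 = 55564 Gt C.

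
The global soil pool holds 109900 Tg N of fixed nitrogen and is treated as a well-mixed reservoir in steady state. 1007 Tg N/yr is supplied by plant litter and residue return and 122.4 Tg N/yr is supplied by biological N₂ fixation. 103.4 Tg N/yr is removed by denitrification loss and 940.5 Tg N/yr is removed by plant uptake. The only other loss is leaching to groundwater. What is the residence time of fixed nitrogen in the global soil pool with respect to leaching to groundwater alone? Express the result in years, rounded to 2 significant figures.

At steady state ΣF_in = ΣF_out.
ΣF_in = 1007 + 122.4 = 1129.4 Tg N/yr.
Leaching to groundwater flux = ΣF_in − (103.4 + 940.5) = 1129.4 − 1044 = 85.50 Tg N/yr.
τ = M / F = 109900 / 85.50 = 1285 yr.

1300 yr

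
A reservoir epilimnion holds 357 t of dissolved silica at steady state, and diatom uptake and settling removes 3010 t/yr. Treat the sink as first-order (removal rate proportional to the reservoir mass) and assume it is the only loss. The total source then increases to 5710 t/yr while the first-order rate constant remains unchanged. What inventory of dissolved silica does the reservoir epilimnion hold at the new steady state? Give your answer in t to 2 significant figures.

680 t

Rate constant k = F/M = 3010 / 357 = 8.431 yr⁻¹.
At the new steady state, source = k·M_new ⇒ M_new = 5710 / 8.431 = 677.2 t.
(Equivalently M_new = M × F_new/F_old = 357 × 5710/3010.)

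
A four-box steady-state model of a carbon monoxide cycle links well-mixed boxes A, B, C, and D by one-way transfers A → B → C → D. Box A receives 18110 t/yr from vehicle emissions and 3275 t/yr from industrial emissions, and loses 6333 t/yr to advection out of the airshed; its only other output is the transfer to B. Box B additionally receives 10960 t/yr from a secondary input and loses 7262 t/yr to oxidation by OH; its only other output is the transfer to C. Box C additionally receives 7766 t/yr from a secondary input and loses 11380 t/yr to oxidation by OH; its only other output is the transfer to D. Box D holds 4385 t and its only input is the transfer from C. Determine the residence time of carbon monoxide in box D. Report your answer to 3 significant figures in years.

0.290 yr

Box A: F(A→B) = (18110 + 3275) − 6333 = 15052 t/yr.
Box B: F(B→C) = (15052 + 10960) − 7262 = 18750 t/yr.
Box C: F(C→D) = (18750 + 7766) − 11380 = 15136 t/yr.
Box D throughput = its input = 15136 t/yr; τ = 4385 / 15136 = 0.2897 yr.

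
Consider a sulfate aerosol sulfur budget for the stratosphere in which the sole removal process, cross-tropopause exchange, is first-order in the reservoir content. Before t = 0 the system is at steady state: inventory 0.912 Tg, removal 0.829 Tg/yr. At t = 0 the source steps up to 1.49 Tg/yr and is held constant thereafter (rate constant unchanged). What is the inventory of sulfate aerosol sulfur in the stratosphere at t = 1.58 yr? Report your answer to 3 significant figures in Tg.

Residence time τ = M₀/F₀ = 1.100 yr. The eventual steady state is M_∞ = M₀·(F₁/F₀) = 0.912 × 1.49/0.829 = 1.6392 Tg.
The anomaly ΔM(t) = M(t) − M_∞ decays as ΔM₀·e^(−t/τ) with ΔM₀ = 0.912 − 1.6392 = −0.7272 Tg.
At t = 1.58 yr, e^(−t/τ) = e^(−1.436) = 0.2378, so ΔM = −0.1729 Tg and M = 1.6392 − 0.1729 = 1.4662 Tg.

1.47 Tg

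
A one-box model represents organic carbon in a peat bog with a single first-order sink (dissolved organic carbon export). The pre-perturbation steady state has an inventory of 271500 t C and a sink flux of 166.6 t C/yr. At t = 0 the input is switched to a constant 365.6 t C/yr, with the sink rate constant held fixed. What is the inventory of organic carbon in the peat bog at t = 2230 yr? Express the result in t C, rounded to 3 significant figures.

513000 t C

τ = M₀/F₀ = 271500/166.6 = 1630 yr; rate constant k = 1/τ.
New steady state M_∞ = F₁/k = F₁·τ = 365.6 × 1630 = 595800 t C.
M(t) = M_∞ + (M₀ − M_∞)·e^(−t/τ); t/τ = 2230/1630 = 1.368, so e^(−t/τ) = 0.2545.
M(t) = 595800 − 324300 × 0.2545 = 513260 t C.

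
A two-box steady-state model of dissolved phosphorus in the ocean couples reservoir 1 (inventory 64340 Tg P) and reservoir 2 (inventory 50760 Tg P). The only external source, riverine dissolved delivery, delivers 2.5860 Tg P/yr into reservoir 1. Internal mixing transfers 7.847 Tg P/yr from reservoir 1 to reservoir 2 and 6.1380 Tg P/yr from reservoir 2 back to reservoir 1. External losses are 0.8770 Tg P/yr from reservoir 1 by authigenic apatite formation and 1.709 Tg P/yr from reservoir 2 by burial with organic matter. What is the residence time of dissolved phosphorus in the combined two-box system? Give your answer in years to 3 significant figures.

44500 yr

For the system as a whole, the A↔B exchange is internal and contributes nothing to the throughput; only the external sinks remove mass.
M_total = 64340 + 50760 = 115100 Tg P.
ΣF_external_out = 0.8770 + 1.709 = 2.5860 Tg P/yr.
τ = M_total / ΣF_ext = 115100 / 2.5860 = 44510 yr.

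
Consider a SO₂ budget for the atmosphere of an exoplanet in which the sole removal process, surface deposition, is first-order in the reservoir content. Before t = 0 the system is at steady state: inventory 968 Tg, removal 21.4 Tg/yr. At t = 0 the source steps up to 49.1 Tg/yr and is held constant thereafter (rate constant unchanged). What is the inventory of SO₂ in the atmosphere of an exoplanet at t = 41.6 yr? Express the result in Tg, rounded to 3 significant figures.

τ = M₀/F₀ = 968/21.4 = 45.23 yr; rate constant k = 1/τ.
New steady state M_∞ = F₁/k = F₁·τ = 49.1 × 45.23 = 2221.0 Tg.
M(t) = M_∞ + (M₀ − M_∞)·e^(−t/τ); t/τ = 41.6/45.23 = 0.9197, so e^(−t/τ) = 0.3987.
M(t) = 2221.0 − 1253 × 0.3987 = 1721.5 Tg.

1720 Tg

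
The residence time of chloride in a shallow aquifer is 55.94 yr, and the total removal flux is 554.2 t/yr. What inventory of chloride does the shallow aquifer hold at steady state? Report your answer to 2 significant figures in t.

31000 t

τ = M/F ⇒ M = τ × F = 55.94 × 554.2 = 31000 t.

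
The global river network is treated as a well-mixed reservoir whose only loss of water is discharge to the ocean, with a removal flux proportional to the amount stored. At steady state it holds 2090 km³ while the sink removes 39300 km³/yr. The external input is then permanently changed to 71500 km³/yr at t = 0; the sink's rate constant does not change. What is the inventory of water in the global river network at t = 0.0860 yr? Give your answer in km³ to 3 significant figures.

τ = M₀/F₀ = 2090/39300 = 0.05318 yr; rate constant k = 1/τ.
New steady state M_∞ = F₁/k = F₁·τ = 71500 × 0.05318 = 3802.4 km³.
M(t) = M_∞ + (M₀ − M_∞)·e^(−t/τ); t/τ = 0.0860/0.05318 = 1.617, so e^(−t/τ) = 0.1985.
M(t) = 3802.4 − 1712 × 0.1985 = 3462.6 km³.

3460 km³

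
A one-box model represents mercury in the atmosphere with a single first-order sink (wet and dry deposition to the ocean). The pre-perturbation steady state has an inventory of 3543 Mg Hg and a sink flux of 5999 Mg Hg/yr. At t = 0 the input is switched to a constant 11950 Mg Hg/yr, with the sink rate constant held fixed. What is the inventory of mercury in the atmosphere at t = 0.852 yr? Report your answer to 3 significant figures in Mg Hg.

Residence time τ = M₀/F₀ = 0.5906 yr. The eventual steady state is M_∞ = M₀·(F₁/F₀) = 3543 × 11950/5999 = 7057.7 Mg Hg.
The anomaly ΔM(t) = M(t) − M_∞ decays as ΔM₀·e^(−t/τ) with ΔM₀ = 3543 − 7057.7 = −3515 Mg Hg.
At t = 0.852 yr, e^(−t/τ) = e^(−1.443) = 0.2363, so ΔM = −830.6 Mg Hg and M = 7057.7 − 830.6 = 6227.1 Mg Hg.

6230 Mg Hg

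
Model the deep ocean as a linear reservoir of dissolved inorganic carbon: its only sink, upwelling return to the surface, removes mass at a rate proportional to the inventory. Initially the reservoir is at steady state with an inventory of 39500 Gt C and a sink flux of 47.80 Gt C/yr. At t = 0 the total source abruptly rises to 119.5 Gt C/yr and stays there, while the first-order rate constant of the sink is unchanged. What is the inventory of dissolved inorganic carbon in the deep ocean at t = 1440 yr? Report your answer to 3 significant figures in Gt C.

The sink rate constant is k = F₀/M₀ = 47.80/39500 = 0.001210 yr⁻¹.
Solving dM/dt = F₁ − kM with M(0) = M₀ gives M(t) = F₁/k + (M₀ − F₁/k)·e^(−kt).
F₁/k = 119.5/0.001210 = 98750 Gt C; kt = 0.001210 × 1440 = 1.743, e^(−kt) = 0.1751.
M(1440) = 98750 + (39500 − 98750) × 0.1751 = 98750 − 10370 = 88377 Gt C.

88400 Gt C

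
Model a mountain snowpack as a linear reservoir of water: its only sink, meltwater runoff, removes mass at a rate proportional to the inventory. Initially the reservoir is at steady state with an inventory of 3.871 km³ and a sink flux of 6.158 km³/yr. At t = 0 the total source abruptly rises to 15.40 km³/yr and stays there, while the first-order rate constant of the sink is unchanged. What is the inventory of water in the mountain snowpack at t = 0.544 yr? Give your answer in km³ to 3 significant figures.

Residence time τ = M₀/F₀ = 0.6286 yr. The eventual steady state is M_∞ = M₀·(F₁/F₀) = 3.871 × 15.40/6.158 = 9.6806 km³.
The anomaly ΔM(t) = M(t) − M_∞ decays as ΔM₀·e^(−t/τ) with ΔM₀ = 3.871 − 9.6806 = −5.810 km³.
At t = 0.544 yr, e^(−t/τ) = e^(−0.8654) = 0.4209, so ΔM = −2.445 km³ and M = 9.6806 − 2.445 = 7.2355 km³.

7.24 km³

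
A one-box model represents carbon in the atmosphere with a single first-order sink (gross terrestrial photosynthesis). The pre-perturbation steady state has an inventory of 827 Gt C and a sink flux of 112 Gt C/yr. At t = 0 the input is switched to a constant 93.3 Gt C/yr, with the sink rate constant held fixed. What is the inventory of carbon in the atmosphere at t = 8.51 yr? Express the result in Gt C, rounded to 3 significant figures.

733 Gt C

The sink rate constant is k = F₀/M₀ = 112/827 = 0.1354 yr⁻¹.
Solving dM/dt = F₁ − kM with M(0) = M₀ gives M(t) = F₁/k + (M₀ − F₁/k)·e^(−kt).
F₁/k = 93.3/0.1354 = 688.92 Gt C; kt = 0.1354 × 8.51 = 1.153, e^(−kt) = 0.3158.
M(8.51) = 688.92 + (827 − 688.92) × 0.3158 = 688.92 + 43.61 = 732.53 Gt C.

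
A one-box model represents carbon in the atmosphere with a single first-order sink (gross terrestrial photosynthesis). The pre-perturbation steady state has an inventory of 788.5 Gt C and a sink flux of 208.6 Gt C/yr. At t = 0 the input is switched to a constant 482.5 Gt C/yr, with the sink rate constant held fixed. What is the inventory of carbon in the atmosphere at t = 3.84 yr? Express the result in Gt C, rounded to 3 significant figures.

The sink rate constant is k = F₀/M₀ = 208.6/788.5 = 0.2646 yr⁻¹.
Solving dM/dt = F₁ − kM with M(0) = M₀ gives M(t) = F₁/k + (M₀ − F₁/k)·e^(−kt).
F₁/k = 482.5/0.2646 = 1823.8 Gt C; kt = 0.2646 × 3.84 = 1.016, e^(−kt) = 0.3621.
M(3.84) = 1823.8 + (788.5 − 1823.8) × 0.3621 = 1823.8 − 374.9 = 1449.0 Gt C.

1450 Gt C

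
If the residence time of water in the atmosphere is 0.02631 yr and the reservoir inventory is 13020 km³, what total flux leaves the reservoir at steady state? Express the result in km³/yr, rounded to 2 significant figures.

490000 km³/yr

F = M / τ = 13020 / 0.02631 = 494900 km³/yr.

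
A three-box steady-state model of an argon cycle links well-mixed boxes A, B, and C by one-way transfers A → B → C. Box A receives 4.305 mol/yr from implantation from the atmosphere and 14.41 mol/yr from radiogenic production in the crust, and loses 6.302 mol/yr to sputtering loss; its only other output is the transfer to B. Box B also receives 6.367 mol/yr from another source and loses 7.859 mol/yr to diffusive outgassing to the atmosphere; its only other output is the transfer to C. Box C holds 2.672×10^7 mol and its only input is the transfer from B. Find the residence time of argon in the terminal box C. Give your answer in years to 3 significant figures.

2.45×10^6 yr

Box A: F(A→B) = (4.305 + 14.41) − 6.302 = 12.413 mol/yr.
Box B: F(B→C) = (12.413 + 6.367) − 7.859 = 10.921 mol/yr.
Box C throughput = its input = 10.921 mol/yr; τ = 2.672×10^7 / 10.921 = 2.447×10^6 yr.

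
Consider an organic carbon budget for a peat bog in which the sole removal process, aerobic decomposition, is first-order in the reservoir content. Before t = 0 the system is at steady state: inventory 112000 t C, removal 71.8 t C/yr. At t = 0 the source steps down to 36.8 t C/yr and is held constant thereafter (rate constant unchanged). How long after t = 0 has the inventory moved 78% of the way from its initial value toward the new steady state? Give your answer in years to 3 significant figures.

τ = M₀/F₀ = 112000/71.8 = 1560 yr.
The remaining gap fraction is e^(−t/τ); 78% covered ⇒ e^(−t/τ) = 0.220.
t = −τ ln(0.220) = 1560 × 1.514 = 2362 yr.

2360 yr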